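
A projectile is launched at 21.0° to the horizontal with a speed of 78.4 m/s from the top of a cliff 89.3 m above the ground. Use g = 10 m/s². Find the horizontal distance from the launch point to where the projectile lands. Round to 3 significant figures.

577 m

Components: v_x = 78.4 cos 21.0° = 73.19 m/s, v_y = 78.4 sin 21.0° = 28.10 m/s.
Vertical: 0 = 89.3 + 28.10 t − ½(10) t² ⇒ 5.000 t² − 28.10 t − 89.3 = 0.
t = [28.10 + √(789.6 + 1786)] / 10.00 = 7.885 s.
Horizontal: R = v_x · t = 73.19 × 7.885 = 577 m.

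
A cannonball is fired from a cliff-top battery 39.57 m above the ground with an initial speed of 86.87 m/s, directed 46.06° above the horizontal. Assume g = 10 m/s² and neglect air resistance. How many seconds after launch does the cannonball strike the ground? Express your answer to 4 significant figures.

Vertical component: v_y = 86.87 sin 46.06° = 62.552 m/s.
Taking up as positive with launch at y = 39.57 m, landing at y = 0: 0 = 39.57 + 62.552 t − ½(10) t².
Solving 5.000 t² − 62.552 t − 39.57 = 0 gives t = [62.552 + √(62.552² + 4·5.000·39.57)] / 10.00 = 13.11 s.

13.11 s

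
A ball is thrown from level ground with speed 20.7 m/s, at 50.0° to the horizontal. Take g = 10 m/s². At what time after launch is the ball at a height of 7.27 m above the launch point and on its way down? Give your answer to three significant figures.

v_y0 = 20.7 sin 50.0° = 15.86 m/s.
Set y = v_y0 t − ½ g t² = 7.27: 5.000 t² − 15.86 t + 7.27 = 0.
t = [15.86 ± √(251.5 − 145.4)] / 10 = (15.86 ± 10.30) / 10, giving t = 0.556 s or t = 2.62 s.
On the way down corresponds to the larger root: t = 2.62 s.

2.62 s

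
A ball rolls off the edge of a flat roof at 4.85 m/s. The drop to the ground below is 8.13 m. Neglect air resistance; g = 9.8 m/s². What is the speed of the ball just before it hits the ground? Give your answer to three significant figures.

Fall time: t = √(2 × 8.13 / 9.8) = 1.288 s.
At impact: v_x = 4.85 m/s (unchanged), v_y = g t = 9.8 × 1.288 = 12.62 m/s.
Speed = √(v_x² + v_y²) = √(23.52 + 159.3) = 13.5 m/s.

13.5 m/s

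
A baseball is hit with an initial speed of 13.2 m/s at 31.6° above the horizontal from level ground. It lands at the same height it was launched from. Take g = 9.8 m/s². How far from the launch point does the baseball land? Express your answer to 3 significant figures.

15.9 m

For level ground, R = v₀² sin(2θ) / g.
sin(2 × 31.6°) = sin 63.20° = 0.8926.
R = (13.2)² × 0.8926 / 9.8 = 15.9 m.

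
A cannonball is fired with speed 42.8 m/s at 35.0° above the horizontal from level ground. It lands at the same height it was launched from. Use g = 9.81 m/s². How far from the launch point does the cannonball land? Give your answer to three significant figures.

175 m

For level ground, R = v₀² sin(2θ) / g.
sin(2 × 35.0°) = sin 70.00° = 0.9397.
R = (42.8)² × 0.9397 / 9.81 = 175 m.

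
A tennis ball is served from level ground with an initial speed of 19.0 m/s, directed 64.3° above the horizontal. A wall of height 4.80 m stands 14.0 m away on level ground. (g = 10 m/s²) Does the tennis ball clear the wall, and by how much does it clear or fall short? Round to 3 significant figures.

Yes — it clears the wall by 9.85 m.

v_x = 19.0 cos 64.3° = 8.240 m/s; v_y0 = 19.0 sin 64.3° = 17.12 m/s.
Time to reach the wall: t = 14.0 / 8.240 = 1.699 s.
Height at that point: y = 17.12×1.699 − 5.000×1.699² = 14.65 m.
That is 14.65 − 4.80 = 9.85 m above the top of the wall, so the tennis ball clears it.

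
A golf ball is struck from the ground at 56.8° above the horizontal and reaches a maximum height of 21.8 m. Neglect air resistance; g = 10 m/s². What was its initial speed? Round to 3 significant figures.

At maximum height v_y = 0, so (v₀ sin θ)² = 2 g H.
v₀ sin 56.8° = √(2 × 10 × 21.8) = 20.88 m/s.
v₀ = 20.88 / sin 56.8° = 20.88 / 0.8368 = 25.0 m/s.

25.0 m/s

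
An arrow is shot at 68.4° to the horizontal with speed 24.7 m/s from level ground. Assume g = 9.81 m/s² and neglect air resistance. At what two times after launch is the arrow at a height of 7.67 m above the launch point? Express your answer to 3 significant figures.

v_y0 = 24.7 sin 68.4° = 22.97 m/s.
Set y = v_y0 t − ½ g t² = 7.67: 4.905 t² − 22.97 t + 7.67 = 0.
t = [22.97 ± √(527.6 − 150.5)] / 9.81 = (22.97 ± 19.42) / 9.81, giving t = 0.362 s or t = 4.32 s.
So the arrow is at 7.67 m at t = 0.362 s (rising) and t = 4.32 s (falling).

0.362 s and 4.32 s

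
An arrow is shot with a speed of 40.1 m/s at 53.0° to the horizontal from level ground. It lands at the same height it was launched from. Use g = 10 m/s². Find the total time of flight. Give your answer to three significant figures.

6.41 s

Vertical component: v_y = 40.1 sin 53.0° = 32.03 m/s.
For a projectile landing at launch height, time of flight is t = 2 v_y / g = 2 × 32.03 / 10 = 6.41 s.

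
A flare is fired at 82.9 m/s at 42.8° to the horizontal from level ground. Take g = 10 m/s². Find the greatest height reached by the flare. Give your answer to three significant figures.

159 m

Vertical component of launch velocity: v_y = 82.9 sin 42.8° = 56.33 m/s.
At the highest point the vertical velocity is zero, so v_y² = 2 g h_max.
h_max = (56.33)² / (2 × 10) = 3173 / 20.00 = 159 m.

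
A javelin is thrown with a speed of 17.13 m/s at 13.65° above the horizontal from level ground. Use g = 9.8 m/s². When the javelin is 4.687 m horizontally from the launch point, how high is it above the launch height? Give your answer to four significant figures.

v_x = 17.13 cos 13.65° = 16.646 m/s, v_y0 = 17.13 sin 13.65° = 4.0425 m/s.
Time to reach x = 4.687 m: t = x / v_x = 4.687 / 16.646 = 0.28157 s.
y = v_y0 t − ½ g t² = 4.0425×0.28157 − 4.900×0.28157² = 0.7498 m.

0.7498 m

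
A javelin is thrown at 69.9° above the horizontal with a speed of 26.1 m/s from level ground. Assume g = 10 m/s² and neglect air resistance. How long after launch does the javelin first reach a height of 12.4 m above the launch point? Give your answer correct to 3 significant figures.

0.573 s

v_y0 = 26.1 sin 69.9° = 24.51 m/s.
Set y = v_y0 t − ½ g t² = 12.4: 5.000 t² − 24.51 t + 12.4 = 0.
t = [24.51 ± √(600.7 − 248.0)] / 10 = (24.51 ± 18.78) / 10, giving t = 0.573 s or t = 4.33 s.
The javelin is on the way up at the first time, so t = 0.573 s.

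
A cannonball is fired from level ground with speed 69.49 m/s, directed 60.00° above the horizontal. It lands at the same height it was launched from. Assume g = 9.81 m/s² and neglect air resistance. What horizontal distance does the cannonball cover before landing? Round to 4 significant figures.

426.3 m

For level ground, R = v₀² sin(2θ) / g.
sin(2 × 60.00°) = sin 120.00° = 0.8660.
R = (69.49)² × 0.8660 / 9.81 = 426.3 m.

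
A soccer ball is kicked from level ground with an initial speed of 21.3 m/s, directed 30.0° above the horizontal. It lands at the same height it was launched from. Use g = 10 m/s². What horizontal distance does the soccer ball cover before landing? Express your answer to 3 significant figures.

39.3 m

For level ground, R = v₀² sin(2θ) / g.
sin(2 × 30.0°) = sin 60.00° = 0.8660.
R = (21.3)² × 0.8660 / 10 = 39.3 m.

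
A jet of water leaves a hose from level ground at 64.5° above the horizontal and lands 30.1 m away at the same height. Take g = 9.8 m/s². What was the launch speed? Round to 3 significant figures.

19.5 m/s

On level ground, R = v₀² sin(2θ) / g, so v₀ = √(R g / sin 2θ).
sin(2 × 64.5°) = 0.7771.
v₀ = √(30.1 × 9.8 / 0.7771) = √379.6 = 19.5 m/s.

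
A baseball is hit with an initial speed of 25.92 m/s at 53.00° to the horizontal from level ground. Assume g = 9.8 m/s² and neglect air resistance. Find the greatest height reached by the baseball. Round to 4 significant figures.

Vertical component of launch velocity: v_y = 25.92 sin 53.00° = 20.701 m/s.
At the highest point the vertical velocity is zero, so v_y² = 2 g h_max.
h_max = (20.701)² / (2 × 9.8) = 428.53 / 19.60 = 21.86 m.

21.86 m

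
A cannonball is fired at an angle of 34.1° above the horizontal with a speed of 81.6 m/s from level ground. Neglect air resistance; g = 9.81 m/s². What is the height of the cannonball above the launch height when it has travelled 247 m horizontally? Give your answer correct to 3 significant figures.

v_x = 81.6 cos 34.1° = 67.57 m/s, v_y0 = 81.6 sin 34.1° = 45.75 m/s.
Time to reach x = 247 m: t = x / v_x = 247 / 67.57 = 3.655 s.
y = v_y0 t − ½ g t² = 45.75×3.655 − 4.905×3.655² = 102 m.

102 m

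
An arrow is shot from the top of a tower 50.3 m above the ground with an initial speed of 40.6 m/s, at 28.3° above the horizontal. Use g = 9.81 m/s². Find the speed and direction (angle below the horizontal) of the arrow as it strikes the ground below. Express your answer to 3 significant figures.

v_x = 40.6 cos 28.3° = 35.75 m/s (constant).
|v_y| at impact = √((19.25)² + 2×9.81×50.3) = 36.84 m/s.
Speed = √(35.75² + 36.84²) = 51.3 m/s; angle = arctan(36.84/35.75) = 45.9° below horizontal.

51.3 m/s at 45.9° below the horizontal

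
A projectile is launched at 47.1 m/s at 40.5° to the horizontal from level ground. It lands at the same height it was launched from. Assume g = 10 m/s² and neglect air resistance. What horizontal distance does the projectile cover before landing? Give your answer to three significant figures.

219 m

Components: v_x = 47.1 cos 40.5° = 35.82 m/s, v_y = 47.1 sin 40.5° = 30.59 m/s.
Time of flight (same landing height): t = 2 v_y / g = 2 × 30.59 / 10 = 6.118 s.
Range: R = v_x · t = 35.82 × 6.118 = 219 m.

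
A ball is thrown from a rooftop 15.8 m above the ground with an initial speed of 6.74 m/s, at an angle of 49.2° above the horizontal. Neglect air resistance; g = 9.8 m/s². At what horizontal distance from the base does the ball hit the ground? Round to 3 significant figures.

10.5 m

Components: v_x = 6.74 cos 49.2° = 4.404 m/s, v_y = 6.74 sin 49.2° = 5.102 m/s.
Vertical: 0 = 15.8 + 5.102 t − ½(9.8) t² ⇒ 4.900 t² − 5.102 t − 15.8 = 0.
t = [5.102 + √(26.03 + 309.7)] / 9.800 = 2.390 s.
Horizontal: R = v_x · t = 4.404 × 2.390 = 10.5 m.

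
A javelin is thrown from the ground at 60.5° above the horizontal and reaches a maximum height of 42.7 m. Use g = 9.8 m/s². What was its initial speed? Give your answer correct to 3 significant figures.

33.2 m/s

At maximum height v_y = 0, so (v₀ sin θ)² = 2 g H.
v₀ sin 60.5° = √(2 × 9.8 × 42.7) = 28.93 m/s.
v₀ = 28.93 / sin 60.5° = 28.93 / 0.8704 = 33.2 m/s.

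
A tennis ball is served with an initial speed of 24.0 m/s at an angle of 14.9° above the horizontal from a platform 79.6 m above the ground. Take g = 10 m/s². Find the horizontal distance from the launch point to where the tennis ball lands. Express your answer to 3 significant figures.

108 m

Components: v_x = 24.0 cos 14.9° = 23.19 m/s, v_y = 24.0 sin 14.9° = 6.171 m/s.
Vertical: 0 = 79.6 + 6.171 t − ½(10) t² ⇒ 5.000 t² − 6.171 t − 79.6 = 0.
t = [6.171 + √(38.08 + 1592)] / 10.00 = 4.655 s.
Horizontal: R = v_x · t = 23.19 × 4.655 = 108 m.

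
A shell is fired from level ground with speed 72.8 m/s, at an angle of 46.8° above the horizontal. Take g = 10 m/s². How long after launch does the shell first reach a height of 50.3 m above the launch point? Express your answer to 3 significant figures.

1.05 s

v_y0 = 72.8 sin 46.8° = 53.07 m/s.
Set y = v_y0 t − ½ g t² = 50.3: 5.000 t² − 53.07 t + 50.3 = 0.
t = [53.07 ± √(2816 − 1006)] / 10 = (53.07 ± 42.54) / 10, giving t = 1.05 s or t = 9.56 s.
The shell is on the way up at the first time, so t = 1.05 s.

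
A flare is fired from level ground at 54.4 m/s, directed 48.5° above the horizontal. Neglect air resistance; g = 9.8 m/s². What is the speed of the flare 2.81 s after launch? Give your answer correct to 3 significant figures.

38.4 m/s

v_x = 54.4 cos 48.5° = 36.05 m/s (constant).
v_y(t) = 54.4 sin 48.5° − g t = 40.74 − 9.8 × 2.81 = 13.20 m/s.
Speed = √(v_x² + v_y²) = √(1300 + 174.2) = 38.4 m/s.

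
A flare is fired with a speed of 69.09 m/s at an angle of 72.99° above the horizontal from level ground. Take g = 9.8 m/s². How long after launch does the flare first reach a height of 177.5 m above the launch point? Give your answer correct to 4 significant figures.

3.704 s

v_y0 = 69.09 sin 72.99° = 66.068 m/s.
Set y = v_y0 t − ½ g t² = 177.5: 4.900 t² − 66.068 t + 177.5 = 0.
t = [66.068 ± √(4365.0 − 3479.0)] / 9.8 = (66.068 ± 29.766) / 9.8, giving t = 3.704 s or t = 9.779 s.
The flare is on the way up at the first time, so t = 3.704 s.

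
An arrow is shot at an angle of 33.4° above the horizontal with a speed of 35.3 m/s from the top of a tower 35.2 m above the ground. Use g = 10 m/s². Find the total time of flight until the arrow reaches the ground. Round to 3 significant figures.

Vertical component: v_y = 35.3 sin 33.4° = 19.43 m/s.
Taking up as positive with launch at y = 35.2 m, landing at y = 0: 0 = 35.2 + 19.43 t − ½(10) t².
Solving 5.000 t² − 19.43 t − 35.2 = 0 gives t = [19.43 + √(19.43² + 4·5.000·35.2)] / 10.00 = 5.23 s.

5.23 s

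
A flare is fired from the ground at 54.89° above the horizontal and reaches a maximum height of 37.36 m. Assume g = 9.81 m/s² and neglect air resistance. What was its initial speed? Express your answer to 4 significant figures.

At maximum height v_y = 0, so (v₀ sin θ)² = 2 g H.
v₀ sin 54.89° = √(2 × 9.81 × 37.36) = 27.074 m/s.
v₀ = 27.074 / sin 54.89° = 27.074 / 0.8180 = 33.10 m/s.

33.10 m/s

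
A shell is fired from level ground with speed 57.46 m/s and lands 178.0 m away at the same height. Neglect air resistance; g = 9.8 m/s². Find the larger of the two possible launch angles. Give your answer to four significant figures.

Level-ground range: R = v₀² sin(2θ)/g ⇒ sin 2θ = R g / v₀² = 178.0×9.8/57.46² = 0.5283.
2θ = arcsin(0.5283) = 31.891° or 180° − 31.891° = 148.109°.
So θ = 15.95° or θ = 74.05°.

74.05°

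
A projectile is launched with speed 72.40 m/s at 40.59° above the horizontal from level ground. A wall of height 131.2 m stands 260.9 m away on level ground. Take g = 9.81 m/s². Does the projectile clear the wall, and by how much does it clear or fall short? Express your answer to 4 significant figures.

v_x = 72.40 cos 40.59° = 54.979 m/s; v_y0 = 72.40 sin 40.59° = 47.106 m/s.
Time to reach the wall: t = 260.9 / 54.979 = 4.7454 s.
Height at that point: y = 47.106×4.7454 − 4.905×4.7454² = 113.08 m.
That is 131.2 − 113.08 = 18.12 m below the top of the wall, so the projectile does not clear it.

No — it falls 18.12 m short of clearing the wall.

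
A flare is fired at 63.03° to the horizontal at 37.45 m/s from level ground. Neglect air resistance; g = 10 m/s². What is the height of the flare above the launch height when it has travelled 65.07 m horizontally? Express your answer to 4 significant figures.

v_x = 37.45 cos 63.03° = 16.984 m/s, v_y0 = 37.45 sin 63.03° = 33.377 m/s.
Time to reach x = 65.07 m: t = x / v_x = 65.07 / 16.984 = 3.8313 s.
y = v_y0 t − ½ g t² = 33.377×3.8313 − 5.000×3.8313² = 54.48 m.

54.48 m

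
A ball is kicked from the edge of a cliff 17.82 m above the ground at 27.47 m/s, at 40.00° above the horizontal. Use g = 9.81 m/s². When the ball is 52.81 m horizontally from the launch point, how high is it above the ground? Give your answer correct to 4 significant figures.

31.24 m

v_x = 27.47 cos 40.00° = 21.043 m/s, v_y0 = 27.47 sin 40.00° = 17.657 m/s.
Time to reach x = 52.81 m: t = x / v_x = 52.81 / 21.043 = 2.5096 s.
y = 17.82 + v_y0 t − ½ g t² = 17.82 + 17.657×2.5096 − 4.905×2.5096² = 31.24 m.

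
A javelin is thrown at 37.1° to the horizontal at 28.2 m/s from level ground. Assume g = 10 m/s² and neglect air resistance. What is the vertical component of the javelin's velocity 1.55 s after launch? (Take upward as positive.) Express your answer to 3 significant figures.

1.51 m/s

Initial vertical component: v_y0 = 28.2 sin 37.1° = 17.01 m/s.
v_y(t) = v_y0 − g t = 17.01 − 10 × 1.55 = 1.51 m/s.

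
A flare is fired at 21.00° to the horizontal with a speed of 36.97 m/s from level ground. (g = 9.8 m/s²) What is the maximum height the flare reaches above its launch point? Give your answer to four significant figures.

Vertical component of launch velocity: v_y = 36.97 sin 21.00° = 13.249 m/s.
At the highest point the vertical velocity is zero, so v_y² = 2 g h_max.
h_max = (13.249)² / (2 × 9.8) = 175.54 / 19.60 = 8.956 m.

8.956 m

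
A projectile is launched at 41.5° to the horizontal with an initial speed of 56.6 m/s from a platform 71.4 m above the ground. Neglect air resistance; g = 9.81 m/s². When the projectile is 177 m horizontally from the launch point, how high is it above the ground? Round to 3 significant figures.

142 m

v_x = 56.6 cos 41.5° = 42.39 m/s, v_y0 = 56.6 sin 41.5° = 37.50 m/s.
Time to reach x = 177 m: t = x / v_x = 177 / 42.39 = 4.176 s.
y = 71.4 + v_y0 t − ½ g t² = 71.4 + 37.50×4.176 − 4.905×4.176² = 142 m.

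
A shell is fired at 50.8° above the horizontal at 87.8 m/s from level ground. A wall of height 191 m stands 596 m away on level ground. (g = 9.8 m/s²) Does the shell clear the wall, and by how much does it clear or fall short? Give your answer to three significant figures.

No — it falls 25.5 m short of clearing the wall.

v_x = 87.8 cos 50.8° = 55.49 m/s; v_y0 = 87.8 sin 50.8° = 68.04 m/s.
Time to reach the wall: t = 596 / 55.49 = 10.74 s.
Height at that point: y = 68.04×10.74 − 4.900×10.74² = 165.5 m.
That is 191 − 165.5 = 25.5 m below the top of the wall, so the shell does not clear it.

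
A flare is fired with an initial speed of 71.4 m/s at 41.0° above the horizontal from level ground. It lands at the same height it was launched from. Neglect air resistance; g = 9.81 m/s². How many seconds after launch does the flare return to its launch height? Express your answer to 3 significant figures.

9.55 s

Vertical component: v_y = 71.4 sin 41.0° = 46.84 m/s.
For a projectile landing at launch height, time of flight is t = 2 v_y / g = 2 × 46.84 / 9.81 = 9.55 s.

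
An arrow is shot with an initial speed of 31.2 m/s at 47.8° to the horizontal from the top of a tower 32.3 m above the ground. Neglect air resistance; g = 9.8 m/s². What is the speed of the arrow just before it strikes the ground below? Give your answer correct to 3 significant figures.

40.1 m/s

v_x = 31.2 cos 47.8° = 20.96 m/s is unchanged throughout.
For the vertical component, v_y² = v_y0² + 2 g h = (23.11)² + 2×9.8×32.3 = 1167, so |v_y| = 34.16 m/s.
Impact speed = √(v_x² + v_y²) = √(439.3 + 1167) = 40.1 m/s.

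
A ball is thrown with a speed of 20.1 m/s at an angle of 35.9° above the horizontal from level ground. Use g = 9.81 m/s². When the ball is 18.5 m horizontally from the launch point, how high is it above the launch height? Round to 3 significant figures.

7.06 m

v_x = 20.1 cos 35.9° = 16.28 m/s, v_y0 = 20.1 sin 35.9° = 11.79 m/s.
Time to reach x = 18.5 m: t = x / v_x = 18.5 / 16.28 = 1.136 s.
y = v_y0 t − ½ g t² = 11.79×1.136 − 4.905×1.136² = 7.06 m.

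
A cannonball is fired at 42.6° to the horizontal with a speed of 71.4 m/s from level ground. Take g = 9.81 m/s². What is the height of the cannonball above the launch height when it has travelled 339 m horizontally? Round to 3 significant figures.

v_x = 71.4 cos 42.6° = 52.56 m/s, v_y0 = 71.4 sin 42.6° = 48.33 m/s.
Time to reach x = 339 m: t = x / v_x = 339 / 52.56 = 6.450 s.
y = v_y0 t − ½ g t² = 48.33×6.450 − 4.905×6.450² = 108 m.

108 m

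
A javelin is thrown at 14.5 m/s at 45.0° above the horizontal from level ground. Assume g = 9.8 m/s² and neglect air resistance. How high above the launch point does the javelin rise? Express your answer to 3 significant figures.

5.36 m

Vertical component of launch velocity: v_y = 14.5 sin 45.0° = 10.25 m/s.
At the highest point the vertical velocity is zero, so v_y² = 2 g h_max.
h_max = (10.25)² / (2 × 9.8) = 105.1 / 19.60 = 5.36 m.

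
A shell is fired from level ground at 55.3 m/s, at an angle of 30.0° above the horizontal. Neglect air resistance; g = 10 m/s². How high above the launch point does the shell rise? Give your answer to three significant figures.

Vertical component of launch velocity: v_y = 55.3 sin 30.0° = 27.65 m/s.
At the highest point the vertical velocity is zero, so v_y² = 2 g h_max.
h_max = (27.65)² / (2 × 10) = 764.5 / 20.00 = 38.2 m.

38.2 m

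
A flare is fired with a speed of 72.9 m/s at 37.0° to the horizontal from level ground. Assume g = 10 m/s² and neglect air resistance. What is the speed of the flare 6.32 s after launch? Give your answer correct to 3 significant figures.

v_x = 72.9 cos 37.0° = 58.22 m/s (constant).
v_y(t) = 72.9 sin 37.0° − g t = 43.87 − 10 × 6.32 = -19.33 m/s.
Speed = √(v_x² + v_y²) = √(3390 + 373.6) = 61.3 m/s.

61.3 m/s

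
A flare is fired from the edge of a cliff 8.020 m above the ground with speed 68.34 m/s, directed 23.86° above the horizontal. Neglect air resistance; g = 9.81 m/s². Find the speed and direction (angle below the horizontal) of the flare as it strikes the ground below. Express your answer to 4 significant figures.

69.48 m/s at 25.91° below the horizontal

v_x = 68.34 cos 23.86° = 62.499 m/s (constant).
|v_y| at impact = √((27.644)² + 2×9.81×8.020) = 30.357 m/s.
Speed = √(62.499² + 30.357²) = 69.48 m/s; angle = arctan(30.357/62.499) = 25.91° below horizontal.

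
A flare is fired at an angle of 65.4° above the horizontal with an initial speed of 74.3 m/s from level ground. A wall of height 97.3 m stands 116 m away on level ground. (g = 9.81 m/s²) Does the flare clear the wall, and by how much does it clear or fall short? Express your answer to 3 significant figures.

Yes — it clears the wall by 87.1 m.

v_x = 74.3 cos 65.4° = 30.93 m/s; v_y0 = 74.3 sin 65.4° = 67.56 m/s.
Time to reach the wall: t = 116 / 30.93 = 3.750 s.
Height at that point: y = 67.56×3.750 − 4.905×3.750² = 184.4 m.
That is 184.4 − 97.3 = 87.1 m above the top of the wall, so the flare clears it.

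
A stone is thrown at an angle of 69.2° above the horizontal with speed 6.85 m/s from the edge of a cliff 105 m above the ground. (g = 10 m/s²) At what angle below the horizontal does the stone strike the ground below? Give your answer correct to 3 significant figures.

87.0°

v_x = 6.85 cos 69.2° = 2.432 m/s.
At impact |v_y| = √(v_y0² + 2 g h) = √(6.404² + 2×10×105) = 46.27 m/s.
Angle below horizontal = arctan(|v_y| / v_x) = arctan(46.27 / 2.432) = 87.0°.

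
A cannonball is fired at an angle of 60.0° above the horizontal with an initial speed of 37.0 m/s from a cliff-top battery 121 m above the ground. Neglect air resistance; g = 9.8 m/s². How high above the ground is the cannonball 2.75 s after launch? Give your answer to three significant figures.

172 m

v_y0 = 37.0 sin 60.0° = 32.04 m/s.
y(t) = 121 + v_y0 t − ½ g t² = 121 + 32.04×2.75 − ½×9.8×2.75² = 172 m.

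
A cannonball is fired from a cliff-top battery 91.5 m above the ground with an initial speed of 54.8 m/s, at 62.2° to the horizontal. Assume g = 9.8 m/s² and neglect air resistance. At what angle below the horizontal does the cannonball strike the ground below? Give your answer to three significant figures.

v_x = 54.8 cos 62.2° = 25.56 m/s.
At impact |v_y| = √(v_y0² + 2 g h) = √(48.48² + 2×9.8×91.5) = 64.37 m/s.
Angle below horizontal = arctan(|v_y| / v_x) = arctan(64.37 / 25.56) = 68.3°.

68.3°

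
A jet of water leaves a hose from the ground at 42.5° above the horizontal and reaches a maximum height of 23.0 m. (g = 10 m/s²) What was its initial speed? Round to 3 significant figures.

31.7 m/s

At maximum height v_y = 0, so (v₀ sin θ)² = 2 g H.
v₀ sin 42.5° = √(2 × 10 × 23.0) = 21.45 m/s.
v₀ = 21.45 / sin 42.5° = 21.45 / 0.6756 = 31.7 m/s.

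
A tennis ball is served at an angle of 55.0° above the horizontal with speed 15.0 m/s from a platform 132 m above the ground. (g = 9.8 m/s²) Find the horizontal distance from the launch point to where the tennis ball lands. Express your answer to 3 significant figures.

56.7 m

Components: v_x = 15.0 cos 55.0° = 8.604 m/s, v_y = 15.0 sin 55.0° = 12.29 m/s.
Vertical: 0 = 132 + 12.29 t − ½(9.8) t² ⇒ 4.900 t² − 12.29 t − 132 = 0.
t = [12.29 + √(151.0 + 2587)] / 9.800 = 6.593 s.
Horizontal: R = v_x · t = 8.604 × 6.593 = 56.7 m.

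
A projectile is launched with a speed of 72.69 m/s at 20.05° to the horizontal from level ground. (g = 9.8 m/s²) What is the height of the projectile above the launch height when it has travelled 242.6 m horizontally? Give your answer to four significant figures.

26.69 m

v_x = 72.69 cos 20.05° = 68.285 m/s, v_y0 = 72.69 sin 20.05° = 24.921 m/s.
Time to reach x = 242.6 m: t = x / v_x = 242.6 / 68.285 = 3.5528 s.
y = v_y0 t − ½ g t² = 24.921×3.5528 − 4.900×3.5528² = 26.69 m.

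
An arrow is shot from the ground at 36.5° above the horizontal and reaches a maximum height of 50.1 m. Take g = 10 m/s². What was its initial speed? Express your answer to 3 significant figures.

53.2 m/s

At maximum height v_y = 0, so (v₀ sin θ)² = 2 g H.
v₀ sin 36.5° = √(2 × 10 × 50.1) = 31.65 m/s.
v₀ = 31.65 / sin 36.5° = 31.65 / 0.5948 = 53.2 m/s.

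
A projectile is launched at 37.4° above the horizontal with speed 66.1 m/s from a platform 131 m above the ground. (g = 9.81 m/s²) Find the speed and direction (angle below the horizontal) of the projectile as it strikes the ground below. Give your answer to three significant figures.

83.3 m/s at 50.9° below the horizontal

v_x = 66.1 cos 37.4° = 52.51 m/s (constant).
|v_y| at impact = √((40.15)² + 2×9.81×131) = 64.67 m/s.
Speed = √(52.51² + 64.67²) = 83.3 m/s; angle = arctan(64.67/52.51) = 50.9° below horizontal.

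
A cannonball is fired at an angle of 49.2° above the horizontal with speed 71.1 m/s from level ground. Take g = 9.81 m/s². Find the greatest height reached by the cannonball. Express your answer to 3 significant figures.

Vertical component of launch velocity: v_y = 71.1 sin 49.2° = 53.82 m/s.
At the highest point the vertical velocity is zero, so v_y² = 2 g h_max.
h_max = (53.82)² / (2 × 9.81) = 2897 / 19.62 = 148 m.

148 m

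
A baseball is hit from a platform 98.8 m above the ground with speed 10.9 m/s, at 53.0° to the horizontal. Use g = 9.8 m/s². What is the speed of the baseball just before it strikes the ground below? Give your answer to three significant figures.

45.3 m/s

v_x = 10.9 cos 53.0° = 6.560 m/s is unchanged throughout.
For the vertical component, v_y² = v_y0² + 2 g h = (8.705)² + 2×9.8×98.8 = 2012, so |v_y| = 44.86 m/s.
Impact speed = √(v_x² + v_y²) = √(43.03 + 2012) = 45.3 m/s.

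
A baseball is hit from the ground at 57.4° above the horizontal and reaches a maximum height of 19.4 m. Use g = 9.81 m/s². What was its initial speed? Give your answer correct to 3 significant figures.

At maximum height v_y = 0, so (v₀ sin θ)² = 2 g H.
v₀ sin 57.4° = √(2 × 9.81 × 19.4) = 19.51 m/s.
v₀ = 19.51 / sin 57.4° = 19.51 / 0.8425 = 23.2 m/s.

23.2 m/s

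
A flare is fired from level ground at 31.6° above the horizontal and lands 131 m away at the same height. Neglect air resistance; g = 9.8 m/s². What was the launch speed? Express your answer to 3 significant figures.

On level ground, R = v₀² sin(2θ) / g, so v₀ = √(R g / sin 2θ).
sin(2 × 31.6°) = 0.8926.
v₀ = √(131 × 9.8 / 0.8926) = √1438 = 37.9 m/s.

37.9 m/s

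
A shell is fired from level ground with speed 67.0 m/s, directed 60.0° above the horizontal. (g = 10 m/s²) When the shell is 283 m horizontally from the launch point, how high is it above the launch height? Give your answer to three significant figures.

v_x = 67.0 cos 60.0° = 33.50 m/s, v_y0 = 67.0 sin 60.0° = 58.02 m/s.
Time to reach x = 283 m: t = x / v_x = 283 / 33.50 = 8.448 s.
y = v_y0 t − ½ g t² = 58.02×8.448 − 5.000×8.448² = 133 m.

133 m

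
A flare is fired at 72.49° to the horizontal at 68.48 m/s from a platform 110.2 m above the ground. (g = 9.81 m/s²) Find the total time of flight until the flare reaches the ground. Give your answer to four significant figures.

14.83 s

Vertical component: v_y = 68.48 sin 72.49° = 65.307 m/s.
Taking up as positive with launch at y = 110.2 m, landing at y = 0: 0 = 110.2 + 65.307 t − ½(9.81) t².
Solving 4.905 t² − 65.307 t − 110.2 = 0 gives t = [65.307 + √(65.307² + 4·4.905·110.2)] / 9.810 = 14.83 s.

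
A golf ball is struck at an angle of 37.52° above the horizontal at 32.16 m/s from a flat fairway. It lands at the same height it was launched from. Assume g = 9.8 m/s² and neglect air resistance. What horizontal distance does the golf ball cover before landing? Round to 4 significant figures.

102.0 m

Components: v_x = 32.16 cos 37.52° = 25.507 m/s, v_y = 32.16 sin 37.52° = 19.587 m/s.
Time of flight (same landing height): t = 2 v_y / g = 2 × 19.587 / 9.8 = 3.9973 s.
Range: R = v_x · t = 25.507 × 3.9973 = 102.0 m.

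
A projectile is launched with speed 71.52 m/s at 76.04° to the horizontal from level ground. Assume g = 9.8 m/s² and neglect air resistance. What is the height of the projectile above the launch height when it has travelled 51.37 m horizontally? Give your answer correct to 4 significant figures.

v_x = 71.52 cos 76.04° = 17.254 m/s, v_y0 = 71.52 sin 76.04° = 69.408 m/s.
Time to reach x = 51.37 m: t = x / v_x = 51.37 / 17.254 = 2.9773 s.
y = v_y0 t − ½ g t² = 69.408×2.9773 − 4.900×2.9773² = 163.2 m.

163.2 m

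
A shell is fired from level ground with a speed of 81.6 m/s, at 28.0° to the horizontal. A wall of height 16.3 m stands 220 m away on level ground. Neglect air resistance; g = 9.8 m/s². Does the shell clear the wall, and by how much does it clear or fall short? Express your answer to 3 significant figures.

v_x = 81.6 cos 28.0° = 72.05 m/s; v_y0 = 81.6 sin 28.0° = 38.31 m/s.
Time to reach the wall: t = 220 / 72.05 = 3.053 s.
Height at that point: y = 38.31×3.053 − 4.900×3.053² = 71.29 m.
That is 71.29 − 16.3 = 55.0 m above the top of the wall, so the shell clears it.

Yes — it clears the wall by 55.0 m.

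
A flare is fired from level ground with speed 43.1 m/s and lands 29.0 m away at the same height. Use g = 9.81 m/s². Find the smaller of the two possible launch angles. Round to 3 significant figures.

Level-ground range: R = v₀² sin(2θ)/g ⇒ sin 2θ = R g / v₀² = 29.0×9.81/43.1² = 0.1531.
2θ = arcsin(0.1531) = 8.807° or 180° − 8.807° = 171.193°.
So θ = 4.40° or θ = 85.6°.

4.40°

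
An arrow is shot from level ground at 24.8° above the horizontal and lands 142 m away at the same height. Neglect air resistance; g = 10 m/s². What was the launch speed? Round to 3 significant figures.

43.2 m/s

On level ground, R = v₀² sin(2θ) / g, so v₀ = √(R g / sin 2θ).
sin(2 × 24.8°) = 0.7615.
v₀ = √(142 × 10 / 0.7615) = √1865 = 43.2 m/s.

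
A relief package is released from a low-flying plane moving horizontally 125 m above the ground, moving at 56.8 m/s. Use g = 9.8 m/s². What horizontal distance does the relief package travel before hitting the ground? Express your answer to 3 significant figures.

287 m

Initial vertical velocity is zero, so the fall time comes from h = ½ g t²: t = √(2 × 125 / 9.8) = 5.051 s.
Horizontal motion is uniform at 56.8 m/s, so x = 56.8 × 5.051 = 287 m.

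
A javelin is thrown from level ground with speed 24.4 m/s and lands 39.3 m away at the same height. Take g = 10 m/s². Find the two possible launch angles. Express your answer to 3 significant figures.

20.7° and 69.3°

Level-ground range: R = v₀² sin(2θ)/g ⇒ sin 2θ = R g / v₀² = 39.3×10/24.4² = 0.6601.
2θ = arcsin(0.6601) = 41.31° or 180° − 41.31° = 138.69°.
So θ = 20.7° or θ = 69.3°.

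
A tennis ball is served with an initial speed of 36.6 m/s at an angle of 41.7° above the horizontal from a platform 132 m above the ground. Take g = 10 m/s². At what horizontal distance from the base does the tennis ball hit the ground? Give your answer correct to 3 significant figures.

Components: v_x = 36.6 cos 41.7° = 27.33 m/s, v_y = 36.6 sin 41.7° = 24.35 m/s.
Vertical: 0 = 132 + 24.35 t − ½(10) t² ⇒ 5.000 t² − 24.35 t − 132 = 0.
t = [24.35 + √(592.9 + 2640)] / 10.00 = 8.121 s.
Horizontal: R = v_x · t = 27.33 × 8.121 = 222 m.

222 m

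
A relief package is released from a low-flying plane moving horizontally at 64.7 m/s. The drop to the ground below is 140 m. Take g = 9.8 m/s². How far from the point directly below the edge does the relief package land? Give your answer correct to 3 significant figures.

346 m

Initial vertical velocity is zero, so the fall time comes from h = ½ g t²: t = √(2 × 140 / 9.8) = 5.345 s.
Horizontal motion is uniform at 64.7 m/s, so x = 64.7 × 5.345 = 346 m.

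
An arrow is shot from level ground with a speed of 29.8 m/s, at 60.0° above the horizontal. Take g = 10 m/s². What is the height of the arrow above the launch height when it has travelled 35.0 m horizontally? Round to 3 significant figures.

v_x = 29.8 cos 60.0° = 14.90 m/s, v_y0 = 29.8 sin 60.0° = 25.81 m/s.
Time to reach x = 35.0 m: t = x / v_x = 35.0 / 14.90 = 2.349 s.
y = v_y0 t − ½ g t² = 25.81×2.349 − 5.000×2.349² = 33.0 m.

33.0 m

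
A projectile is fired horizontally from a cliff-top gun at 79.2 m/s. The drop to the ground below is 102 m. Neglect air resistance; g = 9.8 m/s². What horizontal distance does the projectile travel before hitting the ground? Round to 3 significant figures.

Initial vertical velocity is zero, so the fall time comes from h = ½ g t²: t = √(2 × 102 / 9.8) = 4.562 s.
Horizontal motion is uniform at 79.2 m/s, so x = 79.2 × 4.562 = 361 m.

361 m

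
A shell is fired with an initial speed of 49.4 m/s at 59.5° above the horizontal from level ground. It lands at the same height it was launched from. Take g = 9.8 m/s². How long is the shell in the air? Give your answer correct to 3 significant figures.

Vertical component: v_y = 49.4 sin 59.5° = 42.56 m/s.
For a projectile landing at launch height, time of flight is t = 2 v_y / g = 2 × 42.56 / 9.8 = 8.69 s.

8.69 s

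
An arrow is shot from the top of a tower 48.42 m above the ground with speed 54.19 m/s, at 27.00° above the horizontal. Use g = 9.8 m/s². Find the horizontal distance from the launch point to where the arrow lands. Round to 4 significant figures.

Components: v_x = 54.19 cos 27.00° = 48.284 m/s, v_y = 54.19 sin 27.00° = 24.602 m/s.
Vertical: 0 = 48.42 + 24.602 t − ½(9.8) t² ⇒ 4.900 t² − 24.602 t − 48.42 = 0.
t = [24.602 + √(605.26 + 949.03)] / 9.800 = 6.5333 s.
Horizontal: R = v_x · t = 48.284 × 6.5333 = 315.5 m.

315.5 m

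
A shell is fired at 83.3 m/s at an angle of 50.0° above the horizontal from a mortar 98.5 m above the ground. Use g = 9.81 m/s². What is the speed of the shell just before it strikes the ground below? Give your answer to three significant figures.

v_x = 83.3 cos 50.0° = 53.54 m/s is unchanged throughout.
For the vertical component, v_y² = v_y0² + 2 g h = (63.81)² + 2×9.81×98.5 = 6004, so |v_y| = 77.49 m/s.
Impact speed = √(v_x² + v_y²) = √(2867 + 6004) = 94.2 m/s.

94.2 m/s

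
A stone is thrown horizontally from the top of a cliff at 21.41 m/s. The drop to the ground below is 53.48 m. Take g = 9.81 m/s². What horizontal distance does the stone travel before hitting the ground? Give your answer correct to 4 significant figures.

70.70 m

Initial vertical velocity is zero, so the fall time comes from h = ½ g t²: t = √(2 × 53.48 / 9.81) = 3.3020 s.
Horizontal motion is uniform at 21.41 m/s, so x = 21.41 × 3.3020 = 70.70 m.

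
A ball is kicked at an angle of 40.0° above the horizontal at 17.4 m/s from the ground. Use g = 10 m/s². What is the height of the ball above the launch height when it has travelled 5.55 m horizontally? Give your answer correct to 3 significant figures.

v_x = 17.4 cos 40.0° = 13.33 m/s, v_y0 = 17.4 sin 40.0° = 11.18 m/s.
Time to reach x = 5.55 m: t = x / v_x = 5.55 / 13.33 = 0.4164 s.
y = v_y0 t − ½ g t² = 11.18×0.4164 − 5.000×0.4164² = 3.79 m.

3.79 m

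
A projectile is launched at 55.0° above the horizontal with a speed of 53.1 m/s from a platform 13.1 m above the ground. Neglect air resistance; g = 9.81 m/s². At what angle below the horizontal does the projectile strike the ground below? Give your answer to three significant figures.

v_x = 53.1 cos 55.0° = 30.46 m/s.
At impact |v_y| = √(v_y0² + 2 g h) = √(43.50² + 2×9.81×13.1) = 46.36 m/s.
Angle below horizontal = arctan(|v_y| / v_x) = arctan(46.36 / 30.46) = 56.7°.

56.7°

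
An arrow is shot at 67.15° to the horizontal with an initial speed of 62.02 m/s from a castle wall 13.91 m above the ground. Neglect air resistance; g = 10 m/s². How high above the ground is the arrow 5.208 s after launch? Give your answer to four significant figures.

v_y0 = 62.02 sin 67.15° = 57.153 m/s.
y(t) = 13.91 + v_y0 t − ½ g t² = 13.91 + 57.153×5.208 − ½×10×5.208² = 175.9 m.

175.9 m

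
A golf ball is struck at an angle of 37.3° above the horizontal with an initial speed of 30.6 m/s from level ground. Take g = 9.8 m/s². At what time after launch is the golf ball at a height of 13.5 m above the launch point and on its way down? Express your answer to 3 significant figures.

2.80 s

v_y0 = 30.6 sin 37.3° = 18.54 m/s.
Set y = v_y0 t − ½ g t² = 13.5: 4.900 t² − 18.54 t + 13.5 = 0.
t = [18.54 ± √(343.7 − 264.6)] / 9.8 = (18.54 ± 8.894) / 9.8, giving t = 0.984 s or t = 2.80 s.
On the way down corresponds to the larger root: t = 2.80 s.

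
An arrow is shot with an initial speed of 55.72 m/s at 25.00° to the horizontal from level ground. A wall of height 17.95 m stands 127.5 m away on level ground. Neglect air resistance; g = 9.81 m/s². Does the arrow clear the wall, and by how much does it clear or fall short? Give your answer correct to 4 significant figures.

Yes — it clears the wall by 10.24 m.

v_x = 55.72 cos 25.00° = 50.499 m/s; v_y0 = 55.72 sin 25.00° = 23.548 m/s.
Time to reach the wall: t = 127.5 / 50.499 = 2.5248 s.
Height at that point: y = 23.548×2.5248 − 4.905×2.5248² = 28.187 m.
That is 28.187 − 17.95 = 10.24 m above the top of the wall, so the arrow clears it.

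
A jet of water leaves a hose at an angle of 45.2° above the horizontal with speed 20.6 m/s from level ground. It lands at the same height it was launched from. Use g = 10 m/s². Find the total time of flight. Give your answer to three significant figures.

Vertical component: v_y = 20.6 sin 45.2° = 14.62 m/s.
For a projectile landing at launch height, time of flight is t = 2 v_y / g = 2 × 14.62 / 10 = 2.92 s.

2.92 s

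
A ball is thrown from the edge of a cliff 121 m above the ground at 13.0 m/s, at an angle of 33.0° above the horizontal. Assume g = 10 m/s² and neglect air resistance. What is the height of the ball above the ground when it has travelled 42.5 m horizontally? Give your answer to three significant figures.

v_x = 13.0 cos 33.0° = 10.90 m/s, v_y0 = 13.0 sin 33.0° = 7.080 m/s.
Time to reach x = 42.5 m: t = x / v_x = 42.5 / 10.90 = 3.899 s.
y = 121 + v_y0 t − ½ g t² = 121 + 7.080×3.899 − 5.000×3.899² = 72.6 m.

72.6 m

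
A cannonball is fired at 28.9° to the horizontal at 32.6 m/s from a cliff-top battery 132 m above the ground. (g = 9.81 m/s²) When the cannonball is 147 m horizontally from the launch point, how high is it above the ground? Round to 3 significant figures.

83.0 m

v_x = 32.6 cos 28.9° = 28.54 m/s, v_y0 = 32.6 sin 28.9° = 15.76 m/s.
Time to reach x = 147 m: t = x / v_x = 147 / 28.54 = 5.151 s.
y = 132 + v_y0 t − ½ g t² = 132 + 15.76×5.151 − 4.905×5.151² = 83.0 m.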